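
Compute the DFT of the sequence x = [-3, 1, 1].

X[k] = Σ(n=0 to 2) x[n] · ω_3^(nk)
where ω_3 = e^(-2πi/3)

Computing each X[k]:
X[0] = -1
X[1] = -4
X[2] = -4

X = [-1, -4, -4]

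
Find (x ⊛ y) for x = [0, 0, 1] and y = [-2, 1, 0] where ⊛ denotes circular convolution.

(x ⊛ y)[n] = Σ(m=0 to 2) x[m] · y[(n-m) mod 3]

Computing each output sample:
(x ⊛ y)[0] = 1
(x ⊛ y)[1] = 0
(x ⊛ y)[2] = -2

x ⊛ y = [1, 0, -2]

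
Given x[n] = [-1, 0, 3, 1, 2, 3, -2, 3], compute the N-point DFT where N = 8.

X[k] = Σ(n=0 to 7) x[n] · ω_8^(nk)
where ω_8 = e^(-2πi/8)

Computing each X[k]:
X[0] = 9
X[1] = -3.7071-1.4645i
X[2] = 1i
X[3] = -2.2929+8.5355i
X[4] = -5
X[5] = -2.2929-8.5355i
X[6] = -1i
X[7] = -3.7071+1.4645i

X = [9, -3.7071-1.4645i, 1i, -2.2929+8.5355i, -5, -2.2929-8.5355i, -1i, -3.7071+1.4645i]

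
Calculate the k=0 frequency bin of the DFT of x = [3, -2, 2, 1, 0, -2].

X[0] = Σ(n=0 to 5) x[n] · ω_6^0 = Σ x[n]
= (3) + (-2) + (2) + (1) + (0) + (-2)

X[0] = 2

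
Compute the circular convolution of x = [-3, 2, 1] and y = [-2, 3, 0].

(x ⊛ y)[n] = Σ(m=0 to 2) x[m] · y[(n-m) mod 3]

Computing each output sample:
(x ⊛ y)[0] = 9
(x ⊛ y)[1] = -13
(x ⊛ y)[2] = 4

x ⊛ y = [9, -13, 4]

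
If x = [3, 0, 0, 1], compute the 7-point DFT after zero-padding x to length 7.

Original 4-point DFT: [4, 3+1i, 2, 3-1i]
Zero-padded 7-point DFT provides frequency interpolation.

DFT_7([x, 0, ...]) = [4, 2.0990-0.4339i, 3.6235+0.7818i, 2.7775-0.9749i, 2.7775+0.9749i, 3.6235-0.7818i, 2.0990+0.4339i]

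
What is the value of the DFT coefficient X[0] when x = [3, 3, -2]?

X[0] = Σ(n=0 to 2) x[n] · ω_3^0 = Σ x[n]
= (3) + (3) + (-2)

X[0] = 4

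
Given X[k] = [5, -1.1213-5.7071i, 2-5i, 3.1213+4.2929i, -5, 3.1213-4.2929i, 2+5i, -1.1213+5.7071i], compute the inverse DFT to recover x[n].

x[n] = (1/8) Σ(k=0 to 7) X[k] · e^(2πikn/8)

Computing each x[n]:
x[0] = 1
x[1] = 2
x[2] = 2
x[3] = 1
x[4] = 0
x[5] = 3
x[6] = -3
x[7] = -1

x = [1, 2, 2, 1, 0, 3, -3, -1]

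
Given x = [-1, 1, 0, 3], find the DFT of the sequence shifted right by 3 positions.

Time shift by 3: X_shifted[k] = ω_4^(3k) · X[k]
Shifted x = [1, 0, 3, -1]

DFT(x[n-3]) = [3, -2-1i, 5, -2+1i]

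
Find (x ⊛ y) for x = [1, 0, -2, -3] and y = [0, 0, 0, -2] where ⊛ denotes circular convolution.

(x ⊛ y)[n] = Σ(m=0 to 3) x[m] · y[(n-m) mod 4]

Computing each output sample:
(x ⊛ y)[0] = 0
(x ⊛ y)[1] = 4
(x ⊛ y)[2] = 6
(x ⊛ y)[3] = -2

x ⊛ y = [0, 4, 6, -2]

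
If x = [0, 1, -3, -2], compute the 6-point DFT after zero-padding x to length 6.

Original 4-point DFT: [-4, 3-3i, -2, 3+3i]
Zero-padded 6-point DFT provides frequency interpolation.

DFT_6([x, 0, ...]) = [-4, 4.0000+1.7321i, -1.0000-3.4641i, -2, -1.0000+3.4641i, 4.0000-1.7321i]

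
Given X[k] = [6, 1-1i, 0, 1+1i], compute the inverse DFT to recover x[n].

x[n] = (1/4) Σ(k=0 to 3) X[k] · e^(2πikn/4)

Computing each x[n]:
x[0] = 2
x[1] = 2
x[2] = 1
x[3] = 1

x = [2, 2, 1, 1]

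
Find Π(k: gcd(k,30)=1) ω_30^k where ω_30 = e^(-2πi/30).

The primitive 30th roots of unity are ω_30^k for k coprime to 30: k ∈ {1, 7, 11, 13, 17, 19, 23, 29}
Their product equals the constant term of the cyclotomic polynomial Φ_30(x) up to sign.
For n ≥ 3, the product of all primitive nth roots of unity is 1. (For n=1 it is 1; for n=2 it is -1.)

1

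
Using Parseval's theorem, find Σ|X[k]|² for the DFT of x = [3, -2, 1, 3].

Parseval: Σ|x[n]|² = (1/N)Σ|X[k]|², so Σ|X[k]|² = N·Σ|x[n]|² = 4·23.0000

Σ|X[k]|² = N·Σ|x[n]|² = 4·23.0000 = 92.0000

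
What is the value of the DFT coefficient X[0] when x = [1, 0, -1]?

X[0] = Σ(n=0 to 2) x[n] · ω_3^0 = Σ x[n]
= (1) + (0) + (-1)

X[0] = 0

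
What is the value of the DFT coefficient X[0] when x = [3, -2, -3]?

X[0] = Σ(n=0 to 2) x[n] · ω_3^0 = Σ x[n]
= (3) + (-2) + (-3)

X[0] = -2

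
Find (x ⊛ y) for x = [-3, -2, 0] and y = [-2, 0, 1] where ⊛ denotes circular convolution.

(x ⊛ y)[n] = Σ(m=0 to 2) x[m] · y[(n-m) mod 3]

Computing each output sample:
(x ⊛ y)[0] = 4
(x ⊛ y)[1] = 4
(x ⊛ y)[2] = -3

x ⊛ y = [4, 4, -3]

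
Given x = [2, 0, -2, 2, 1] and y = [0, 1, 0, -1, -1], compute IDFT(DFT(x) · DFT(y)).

(x ⊛ y)[n] = Σ(m=0 to 4) x[m] · y[(n-m) mod 5]

Computing each output sample:
(x ⊛ y)[0] = 3
(x ⊛ y)[1] = 2
(x ⊛ y)[2] = -3
(x ⊛ y)[3] = -5
(x ⊛ y)[4] = 0

x ⊛ y = [3, 2, -3, -5, 0]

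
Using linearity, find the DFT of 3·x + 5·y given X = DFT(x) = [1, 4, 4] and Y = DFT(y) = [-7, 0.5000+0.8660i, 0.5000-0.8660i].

By linearity: DFT(3x + 5y) = 3·DFT(x) + 5·DFT(y)
= 3·[1, 4, 4] + 5·[-7, 0.5000+0.8660i, 0.5000-0.8660i]

Computing element-wise:
Z[0] = 3·(1) + 5·(-7) = -32
Z[1] = 3·(4) + 5·(0.5000+0.8660i) = 14.5000+4.3300i
Z[2] = 3·(4) + 5·(0.5000-0.8660i) = 14.5000-4.3300i

DFT(3x + 5y) = 3·X + 5·Y = [-32, 14.5000+4.3300i, 14.5000-4.3300i]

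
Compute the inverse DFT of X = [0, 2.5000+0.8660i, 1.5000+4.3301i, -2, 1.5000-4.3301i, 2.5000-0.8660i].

x[n] = (1/6) Σ(k=0 to 5) X[k] · e^(2πikn/6)

Computing each x[n]:
x[0] = 1
x[1] = -1
x[2] = 0
x[3] = 0
x[4] = -2
x[5] = 2

x = [1, -1, 0, 0, -2, 2]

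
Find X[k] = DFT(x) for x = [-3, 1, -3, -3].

X[k] = Σ(n=0 to 3) x[n] · ω_4^(nk)
where ω_4 = e^(-2πi/4)

Computing each X[k]:
X[0] = -8
X[1] = -4i
X[2] = -4
X[3] = 4i

X = [-8, -4i, -4, 4i]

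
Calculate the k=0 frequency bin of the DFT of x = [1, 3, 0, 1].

X[0] = Σ(n=0 to 3) x[n] · ω_4^0 = Σ x[n]
= (1) + (3) + (0) + (1)

X[0] = 5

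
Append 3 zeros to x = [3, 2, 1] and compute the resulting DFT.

Original 3-point DFT: [6, 1.5000-0.8660i, 1.5000+0.8660i]
Zero-padded 6-point DFT provides frequency interpolation.

DFT_6([x, 0, ...]) = [6, 3.5000-2.5981i, 1.5000-0.8660i, 2, 1.5000+0.8660i, 3.5000+2.5981i]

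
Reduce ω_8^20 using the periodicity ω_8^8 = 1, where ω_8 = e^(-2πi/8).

Since ω_8^8 = 1, powers reduce modulo 8.
20 mod 8 = 4
So ω_8^20 = ω_8^4 = e^(-2πi·4/8)

ω_8^20 = ω_8^4 = -1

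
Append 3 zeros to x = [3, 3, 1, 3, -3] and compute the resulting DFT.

Original 5-point DFT: [7, -0.2361-4.5308i, 4.2361-5.4288i, 4.2361+5.4288i, -0.2361+4.5308i]
Zero-padded 8-point DFT provides frequency interpolation.

DFT_8([x, 0, ...]) = [7, 6.0000-5.2426i, -1, 6.0000-3.2426i, -5, 6.0000+3.2426i, -1, 6.0000+5.2426i]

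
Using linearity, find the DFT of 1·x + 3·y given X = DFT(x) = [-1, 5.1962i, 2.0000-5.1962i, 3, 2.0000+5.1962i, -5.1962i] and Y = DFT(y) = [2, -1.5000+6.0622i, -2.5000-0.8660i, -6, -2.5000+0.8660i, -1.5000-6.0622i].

By linearity: DFT(1x + 3y) = 1·DFT(x) + 3·DFT(y)
= 1·[-1, 5.1962i, 2.0000-5.1962i, 3, 2.0000+5.1962i, -5.1962i] + 3·[2, -1.5000+6.0622i, -2.5000-0.8660i, -6, -2.5000+0.8660i, -1.5000-6.0622i]

Computing element-wise:
Z[0] = 1·(-1) + 3·(2) = 5
Z[1] = 1·(5.1962i) + 3·(-1.5000+6.0622i) = -4.5000+23.3828i
Z[2] = 1·(2.0000-5.1962i) + 3·(-2.5000-0.8660i) = -5.5000-7.7942i
Z[3] = 1·(3) + 3·(-6) = -15
Z[4] = 1·(2.0000+5.1962i) + 3·(-2.5000+0.8660i) = -5.5000+7.7942i
Z[5] = 1·(-5.1962i) + 3·(-1.5000-6.0622i) = -4.5000-23.3828i

DFT(1x + 3y) = 1·X + 3·Y = [5, -4.5000+23.3828i, -5.5000-7.7942i, -15, -5.5000+7.7942i, -4.5000-23.3828i]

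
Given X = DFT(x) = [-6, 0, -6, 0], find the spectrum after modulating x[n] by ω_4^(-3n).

Modulation property: DFT(ω_4^(-3n)·x[n]) = X[(k-3) mod 4], so circularly shift X by 3 positions.

X[k-3] = [0, -6, 0, -6]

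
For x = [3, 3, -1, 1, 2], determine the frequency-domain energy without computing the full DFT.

Parseval: Σ|x[n]|² = (1/N)Σ|X[k]|², so Σ|X[k]|² = N·Σ|x[n]|² = 5·24.0000

Σ|X[k]|² = N·Σ|x[n]|² = 5·24.0000 = 120.0000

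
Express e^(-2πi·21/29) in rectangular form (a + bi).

ω_29^21 = e^(-2πi·21/29)
= cos(-2π·21/29) + i·sin(-2π·21/29)
= cos(-42π/29) + i·sin(-42π/29)

ω_29^21 = cos(-42π/29) + i·sin(-42π/29) = -0.1618+0.9868i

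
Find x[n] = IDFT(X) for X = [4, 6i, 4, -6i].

x[n] = (1/4) Σ(k=0 to 3) X[k] · e^(2πikn/4)

Computing each x[n]:
x[0] = 2
x[1] = -3
x[2] = 2
x[3] = 3

x = [2, -3, 2, 3]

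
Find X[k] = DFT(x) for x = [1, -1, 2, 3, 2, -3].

X[k] = Σ(n=0 to 5) x[n] · ω_6^(nk)
where ω_6 = e^(-2πi/6)

Computing each X[k]:
X[0] = 4
X[1] = -6.0000-1.7321i
X[2] = 4.0000-1.7321i
X[3] = 6
X[4] = 4.0000+1.7321i
X[5] = -6.0000+1.7321i

X = [4, -6.0000-1.7321i, 4.0000-1.7321i, 6, 4.0000+1.7321i, -6.0000+1.7321i]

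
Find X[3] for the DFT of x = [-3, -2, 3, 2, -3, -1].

X[3] = Σ(n=0 to 5) x[n] · ω_6^(3n) where ω_6 = e^(-2πi/6)
= (-3)·ω_6^0 + (-2)·ω_6^3 + (3)·ω_6^6 + (2)·ω_6^9 + (-3)·ω_6^12 + (-1)·ω_6^15

X[3] = -2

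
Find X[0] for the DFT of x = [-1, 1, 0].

X[0] = Σ(n=0 to 2) x[n] · ω_3^0 = Σ x[n]
= (-1) + (1) + (0)

X[0] = 0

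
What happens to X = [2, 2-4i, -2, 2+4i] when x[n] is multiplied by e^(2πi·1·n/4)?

Modulation property: DFT(ω_4^(-1n)·x[n]) = X[(k-1) mod 4], so circularly shift X by 1 positions.

X[k-1] = [2+4i, 2, 2-4i, -2]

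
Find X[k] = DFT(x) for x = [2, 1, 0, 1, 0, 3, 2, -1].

X[k] = Σ(n=0 to 7) x[n] · ω_8^(nk)
where ω_8 = e^(-2πi/8)

Computing each X[k]:
X[0] = 8
X[1] = -0.8284+2.0000i
X[2] = -4i
X[3] = 4.8284-2.0000i
X[4] = 0
X[5] = 4.8284+2.0000i
X[6] = 4i
X[7] = -0.8284-2.0000i

X = [8, -0.8284+2.0000i, -4i, 4.8284-2.0000i, 0, 4.8284+2.0000i, 4i, -0.8284-2.0000i]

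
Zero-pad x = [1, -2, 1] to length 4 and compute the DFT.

Original 3-point DFT: [0, 1.5000+2.5981i, 1.5000-2.5981i]
Zero-padded 4-point DFT provides frequency interpolation.

DFT_4([x, 0, ...]) = [0, 2i, 4, -2i]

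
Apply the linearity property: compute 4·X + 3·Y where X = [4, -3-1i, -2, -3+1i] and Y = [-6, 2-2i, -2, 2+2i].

By linearity: DFT(4x + 3y) = 4·DFT(x) + 3·DFT(y)
= 4·[4, -3-1i, -2, -3+1i] + 3·[-6, 2-2i, -2, 2+2i]

Computing element-wise:
Z[0] = 4·(4) + 3·(-6) = -2
Z[1] = 4·(-3-1i) + 3·(2-2i) = -6-10i
Z[2] = 4·(-2) + 3·(-2) = -14
Z[3] = 4·(-3+1i) + 3·(2+2i) = -6+10i

DFT(4x + 3y) = 4·X + 3·Y = [-2, -6-10i, -14, -6+10i]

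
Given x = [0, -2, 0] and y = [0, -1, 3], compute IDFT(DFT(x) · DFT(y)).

(x ⊛ y)[n] = Σ(m=0 to 2) x[m] · y[(n-m) mod 3]

Computing each output sample:
(x ⊛ y)[0] = -6
(x ⊛ y)[1] = 0
(x ⊛ y)[2] = 2

x ⊛ y = [-6, 0, 2]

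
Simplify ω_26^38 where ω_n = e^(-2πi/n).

Since ω_26^26 = 1, powers reduce modulo 26.
38 mod 26 = 12
So ω_26^38 = ω_26^12 = e^(-2πi·12/26)

ω_26^38 = ω_26^12 = -0.9709-0.2393i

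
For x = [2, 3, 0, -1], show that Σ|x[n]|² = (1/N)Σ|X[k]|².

Time domain:
Σ|x[n]|² = |2|² + |3|² + |0|² + |-1|² = 14.0000

Frequency domain:
(1/4)Σ|X[k]|² = (1/4)(|4|² + |2-4i|² + |0|² + |2+4i|²) = (1/4)·56.0000 = 14.0000

Both sides agree, confirming Parseval's theorem.

Σ|x[n]|² = (1/N)Σ|X[k]|² = 14.0000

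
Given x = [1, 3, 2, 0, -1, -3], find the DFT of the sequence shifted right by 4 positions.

Time shift by 4: X_shifted[k] = ω_6^(4k) · X[k]
Shifted x = [2, 0, -1, -3, 1, 3]

DFT(x[n-4]) = [2, 6.5000+4.3301i, -2.5000+0.8660i, 2, -2.5000-0.8660i, 6.5000-4.3301i]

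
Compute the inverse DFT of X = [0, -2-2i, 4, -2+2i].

x[n] = (1/4) Σ(k=0 to 3) X[k] · e^(2πikn/4)

Computing each x[n]:
x[0] = 0
x[1] = 0
x[2] = 2
x[3] = -2

x = [0, 0, 2, -2]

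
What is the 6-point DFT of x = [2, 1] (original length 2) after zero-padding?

Original 2-point DFT: [3, 1]
Zero-padded 6-point DFT provides frequency interpolation.

DFT_6([x, 0, ...]) = [3, 2.5000-0.8660i, 1.5000-0.8660i, 1, 1.5000+0.8660i, 2.5000+0.8660i]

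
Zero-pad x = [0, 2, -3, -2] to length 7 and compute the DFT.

Original 4-point DFT: [-3, 3-4i, -3, 3+4i]
Zero-padded 7-point DFT provides frequency interpolation.

DFT_7([x, 0, ...]) = [-3, 3.7165+2.2289i, 1.0109-4.8152i, -3.2274-1.2634i, -3.2274+1.2634i, 1.0109+4.8152i, 3.7165-2.2289i]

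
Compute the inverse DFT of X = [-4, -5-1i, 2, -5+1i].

x[n] = (1/4) Σ(k=0 to 3) X[k] · e^(2πikn/4)

Computing each x[n]:
x[0] = -3
x[1] = -1
x[2] = 2
x[3] = -2

x = [-3, -1, 2, -2]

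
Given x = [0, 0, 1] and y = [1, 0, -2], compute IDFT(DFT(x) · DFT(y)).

(x ⊛ y)[n] = Σ(m=0 to 2) x[m] · y[(n-m) mod 3]

Computing each output sample:
(x ⊛ y)[0] = 0
(x ⊛ y)[1] = -2
(x ⊛ y)[2] = 1

x ⊛ y = [0, -2, 1]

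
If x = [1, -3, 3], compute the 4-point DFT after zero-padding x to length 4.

Original 3-point DFT: [1, 1.0000+5.1962i, 1.0000-5.1962i]
Zero-padded 4-point DFT provides frequency interpolation.

DFT_4([x, 0, ...]) = [1, -2+3i, 7, -2-3i]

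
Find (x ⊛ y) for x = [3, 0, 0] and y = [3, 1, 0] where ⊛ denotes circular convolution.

(x ⊛ y)[n] = Σ(m=0 to 2) x[m] · y[(n-m) mod 3]

Computing each output sample:
(x ⊛ y)[0] = 9
(x ⊛ y)[1] = 3
(x ⊛ y)[2] = 0

x ⊛ y = [9, 3, 0]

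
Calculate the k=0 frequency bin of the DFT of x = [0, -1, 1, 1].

X[0] = Σ(n=0 to 3) x[n] · ω_4^0 = Σ x[n]
= (0) + (-1) + (1) + (1)

X[0] = 1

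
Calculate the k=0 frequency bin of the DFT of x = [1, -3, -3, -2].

X[0] = Σ(n=0 to 3) x[n] · ω_4^0 = Σ x[n]
= (1) + (-3) + (-3) + (-2)

X[0] = -7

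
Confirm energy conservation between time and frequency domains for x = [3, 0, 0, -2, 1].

Time domain:
Σ|x[n]|² = |3|² + |0|² + |0|² + |-2|² + |1|² = 14.0000

Frequency domain:
(1/5)Σ|X[k]|² = (1/5)(|2|² + |4.9271-0.2245i|² + |1.5729+2.4899i|² + |1.5729-2.4899i|² + |4.9271+0.2245i|²) = (1/5)·70.0000 = 14.0000

Both sides agree, confirming Parseval's theorem.

Σ|x[n]|² = (1/N)Σ|X[k]|² = 14.0000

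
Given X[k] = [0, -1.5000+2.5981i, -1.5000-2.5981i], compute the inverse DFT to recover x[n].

x[n] = (1/3) Σ(k=0 to 2) X[k] · e^(2πikn/3)

Computing each x[n]:
x[0] = -1
x[1] = -1
x[2] = 2

x = [-1, -1, 2]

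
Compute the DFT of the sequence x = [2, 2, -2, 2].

X[k] = Σ(n=0 to 3) x[n] · ω_4^(nk)
where ω_4 = e^(-2πi/4)

Computing each X[k]:
X[0] = 4
X[1] = 4
X[2] = -4
X[3] = 4

X = [4, 4, -4, 4]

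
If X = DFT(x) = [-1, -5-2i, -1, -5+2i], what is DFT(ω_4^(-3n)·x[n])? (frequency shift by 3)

Modulation property: DFT(ω_4^(-3n)·x[n]) = X[(k-3) mod 4], so circularly shift X by 3 positions.

X[k-3] = [-5-2i, -1, -5+2i, -1]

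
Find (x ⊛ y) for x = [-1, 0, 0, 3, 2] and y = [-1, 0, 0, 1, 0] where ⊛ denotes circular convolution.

(x ⊛ y)[n] = Σ(m=0 to 4) x[m] · y[(n-m) mod 5]

Computing each output sample:
(x ⊛ y)[0] = 1
(x ⊛ y)[1] = 3
(x ⊛ y)[2] = 2
(x ⊛ y)[3] = -4
(x ⊛ y)[4] = -2

x ⊛ y = [1, 3, 2, -4, -2]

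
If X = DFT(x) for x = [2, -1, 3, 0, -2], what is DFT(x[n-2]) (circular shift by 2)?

Time shift by 2: X_shifted[k] = ω_5^(2k) · X[k]
Shifted x = [0, -2, 2, -1, 3]

DFT(x[n-2]) = [2, -0.5000+2.9919i, -0.5000+5.7921i, -0.5000-5.7921i, -0.5000-2.9919i]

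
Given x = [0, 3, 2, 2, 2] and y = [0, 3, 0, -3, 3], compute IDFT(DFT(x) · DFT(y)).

(x ⊛ y)[n] = Σ(m=0 to 4) x[m] · y[(n-m) mod 5]

Computing each output sample:
(x ⊛ y)[0] = 9
(x ⊛ y)[1] = 0
(x ⊛ y)[2] = 9
(x ⊛ y)[3] = 12
(x ⊛ y)[4] = -3

x ⊛ y = [9, 0, 9, 12, -3]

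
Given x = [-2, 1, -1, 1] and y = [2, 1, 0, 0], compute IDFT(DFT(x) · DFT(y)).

(x ⊛ y)[n] = Σ(m=0 to 3) x[m] · y[(n-m) mod 4]

Computing each output sample:
(x ⊛ y)[0] = -3
(x ⊛ y)[1] = 0
(x ⊛ y)[2] = -1
(x ⊛ y)[3] = 1

x ⊛ y = [-3, 0, -1, 1]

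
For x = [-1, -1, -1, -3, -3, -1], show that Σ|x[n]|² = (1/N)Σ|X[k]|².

Time domain:
Σ|x[n]|² = |-1|² + |-1|² + |-1|² + |-3|² + |-3|² + |-1|² = 22.0000

Frequency domain:
(1/6)Σ|X[k]|² = (1/6)(|-10|² + |3.0000-1.7321i|² + |-1.0000+1.7321i|² + |0|² + |-1.0000-1.7321i|² + |3.0000+1.7321i|²) = (1/6)·132.0000 = 22.0000

Both sides agree, confirming Parseval's theorem.

Σ|x[n]|² = (1/N)Σ|X[k]|² = 22.0000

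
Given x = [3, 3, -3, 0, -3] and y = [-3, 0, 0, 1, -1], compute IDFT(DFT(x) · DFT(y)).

(x ⊛ y)[n] = Σ(m=0 to 4) x[m] · y[(n-m) mod 5]

Computing each output sample:
(x ⊛ y)[0] = -15
(x ⊛ y)[1] = -6
(x ⊛ y)[2] = 6
(x ⊛ y)[3] = 6
(x ⊛ y)[4] = 9

x ⊛ y = [-15, -6, 6, 6, 9]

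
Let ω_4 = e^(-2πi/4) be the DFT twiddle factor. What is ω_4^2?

ω_4^2 = e^(-2πi·2/4)
= cos(-2π·2/4) + i·sin(-2π·2/4)
= cos(-4π/4) + i·sin(-4π/4)

ω_4^2 = cos(-4π/4) + i·sin(-4π/4) = -1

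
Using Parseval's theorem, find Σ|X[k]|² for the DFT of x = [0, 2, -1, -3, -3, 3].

Parseval: Σ|x[n]|² = (1/N)Σ|X[k]|², so Σ|X[k]|² = N·Σ|x[n]|² = 6·32.0000

Σ|X[k]|² = N·Σ|x[n]|² = 6·32.0000 = 192.0000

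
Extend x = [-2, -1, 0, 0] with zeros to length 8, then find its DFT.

Original 4-point DFT: [-3, -2+1i, -1, -2-1i]
Zero-padded 8-point DFT provides frequency interpolation.

DFT_8([x, 0, ...]) = [-3, -2.7071+0.7071i, -2+1i, -1.2929+0.7071i, -1, -1.2929-0.7071i, -2-1i, -2.7071-0.7071i]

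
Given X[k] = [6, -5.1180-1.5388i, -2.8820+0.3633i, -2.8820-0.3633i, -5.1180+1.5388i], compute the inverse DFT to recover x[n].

x[n] = (1/5) Σ(k=0 to 4) X[k] · e^(2πikn/5)

Computing each x[n]:
x[0] = -2
x[1] = 2
x[2] = 3
x[3] = 2
x[4] = 1

x = [-2, 2, 3, 2, 1]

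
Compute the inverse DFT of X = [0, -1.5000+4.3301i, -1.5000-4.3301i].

x[n] = (1/3) Σ(k=0 to 2) X[k] · e^(2πikn/3)

Computing each x[n]:
x[0] = -1
x[1] = -2
x[2] = 3

x = [-1, -2, 3]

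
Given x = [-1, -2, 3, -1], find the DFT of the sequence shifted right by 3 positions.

Time shift by 3: X_shifted[k] = ω_4^(3k) · X[k]
Shifted x = [-2, 3, -1, -1]

DFT(x[n-3]) = [-1, -1-4i, -5, -1+4i]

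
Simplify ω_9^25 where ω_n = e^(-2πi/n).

Since ω_9^9 = 1, powers reduce modulo 9.
25 mod 9 = 7
So ω_9^25 = ω_9^7 = e^(-2πi·7/9)

ω_9^25 = ω_9^7 = 0.1736+0.9848i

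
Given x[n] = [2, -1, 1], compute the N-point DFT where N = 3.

X[k] = Σ(n=0 to 2) x[n] · ω_3^(nk)
where ω_3 = e^(-2πi/3)

Computing each X[k]:
X[0] = 2
X[1] = 2.0000+1.7321i
X[2] = 2.0000-1.7321i

X = [2, 2.0000+1.7321i, 2.0000-1.7321i]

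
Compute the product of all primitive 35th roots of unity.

The primitive 35th roots of unity are ω_35^k for k coprime to 35: k ∈ {1, 2, 3, 4, 6, 8, 9, 11, 12, 13, 16, 17, 18, 19, 22, 23, 24, 26, 27, 29, 31, 32, 33, 34}
Their product equals the constant term of the cyclotomic polynomial Φ_35(x) up to sign.
For n ≥ 3, the product of all primitive nth roots of unity is 1. (For n=1 it is 1; for n=2 it is -1.)

1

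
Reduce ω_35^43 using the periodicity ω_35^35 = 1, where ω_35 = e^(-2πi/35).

Since ω_35^35 = 1, powers reduce modulo 35.
43 mod 35 = 8
So ω_35^43 = ω_35^8 = e^(-2πi·8/35)

ω_35^43 = ω_35^8 = 0.1342-0.9909i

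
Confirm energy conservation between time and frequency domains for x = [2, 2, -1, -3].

Time domain:
Σ|x[n]|² = |2|² + |2|² + |-1|² + |-3|² = 18.0000

Frequency domain:
(1/4)Σ|X[k]|² = (1/4)(|0|² + |3-5i|² + |2|² + |3+5i|²) = (1/4)·72.0000 = 18.0000

Both sides agree, confirming Parseval's theorem.

Σ|x[n]|² = (1/N)Σ|X[k]|² = 18.0000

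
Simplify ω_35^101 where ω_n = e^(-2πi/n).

Since ω_35^35 = 1, powers reduce modulo 35.
101 mod 35 = 31
So ω_35^101 = ω_35^31 = e^(-2πi·31/35)

ω_35^101 = ω_35^31 = 0.7531+0.6579i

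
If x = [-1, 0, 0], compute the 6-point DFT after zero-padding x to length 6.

Original 3-point DFT: [-1, -1, -1]
Zero-padded 6-point DFT provides frequency interpolation.

DFT_6([x, 0, ...]) = [-1, -1, -1, -1, -1, -1]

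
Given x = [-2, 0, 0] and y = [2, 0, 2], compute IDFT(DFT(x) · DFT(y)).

(x ⊛ y)[n] = Σ(m=0 to 2) x[m] · y[(n-m) mod 3]

Computing each output sample:
(x ⊛ y)[0] = -4
(x ⊛ y)[1] = 0
(x ⊛ y)[2] = -4

x ⊛ y = [-4, 0, -4]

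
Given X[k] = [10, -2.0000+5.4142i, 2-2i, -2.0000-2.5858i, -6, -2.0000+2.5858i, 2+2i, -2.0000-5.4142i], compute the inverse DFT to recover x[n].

x[n] = (1/8) Σ(k=0 to 7) X[k] · e^(2πikn/8)

Computing each x[n]:
x[0] = 0
x[1] = 2
x[2] = -2
x[3] = 1
x[4] = 2
x[5] = 3
x[6] = 2
x[7] = 2

x = [0, 2, -2, 1, 2, 3, 2, 2]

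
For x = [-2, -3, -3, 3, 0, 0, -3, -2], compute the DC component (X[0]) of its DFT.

X[0] = Σ(n=0 to 7) x[n] · ω_8^0 = Σ x[n]
= (-2) + (-3) + (-3) + (3) + (0) + (0) + (-3) + (-2)

X[0] = -10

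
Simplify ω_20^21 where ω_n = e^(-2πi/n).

Since ω_20^20 = 1, powers reduce modulo 20.
21 mod 20 = 1
So ω_20^21 = ω_20^1 = e^(-2πi·1/20)

ω_20^21 = ω_20^1 = 0.9511-0.3090i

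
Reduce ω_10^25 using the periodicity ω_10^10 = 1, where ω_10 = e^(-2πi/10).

Since ω_10^10 = 1, powers reduce modulo 10.
25 mod 10 = 5
So ω_10^25 = ω_10^5 = e^(-2πi·5/10)

ω_10^25 = ω_10^5 = -1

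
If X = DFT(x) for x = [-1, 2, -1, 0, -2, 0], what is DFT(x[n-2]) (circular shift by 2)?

Time shift by 2: X_shifted[k] = ω_6^(2k) · X[k]
Shifted x = [-2, 0, -1, 2, -1, 0]

DFT(x[n-2]) = [-2, -3, 1, -6, 1, -3]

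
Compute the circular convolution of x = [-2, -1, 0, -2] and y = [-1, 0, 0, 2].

(x ⊛ y)[n] = Σ(m=0 to 3) x[m] · y[(n-m) mod 4]

Computing each output sample:
(x ⊛ y)[0] = 0
(x ⊛ y)[1] = 1
(x ⊛ y)[2] = -4
(x ⊛ y)[3] = -2

x ⊛ y = [0, 1, -4, -2]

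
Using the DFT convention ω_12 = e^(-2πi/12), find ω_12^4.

ω_12^4 = e^(-2πi·4/12)
= cos(-2π·4/12) + i·sin(-2π·4/12)
= cos(-8π/12) + i·sin(-8π/12)

ω_12^4 = cos(-8π/12) + i·sin(-8π/12) = -0.5000-0.8660i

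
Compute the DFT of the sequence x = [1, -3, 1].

X[k] = Σ(n=0 to 2) x[n] · ω_3^(nk)
where ω_3 = e^(-2πi/3)

Computing each X[k]:
X[0] = -1
X[1] = 2.0000+3.4641i
X[2] = 2.0000-3.4641i

X = [-1, 2.0000+3.4641i, 2.0000-3.4641i]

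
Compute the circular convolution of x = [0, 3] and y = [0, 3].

(x ⊛ y)[n] = Σ(m=0 to 1) x[m] · y[(n-m) mod 2]

Computing each output sample:
(x ⊛ y)[0] = 9
(x ⊛ y)[1] = 0

x ⊛ y = [9, 0]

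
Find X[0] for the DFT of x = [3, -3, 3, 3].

X[0] = Σ(n=0 to 3) x[n] · ω_4^0 = Σ x[n]
= (3) + (-3) + (3) + (3)

X[0] = 6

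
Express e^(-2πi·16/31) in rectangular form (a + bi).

ω_31^16 = e^(-2πi·16/31)
= cos(-2π·16/31) + i·sin(-2π·16/31)
= cos(-32π/31) + i·sin(-32π/31)

ω_31^16 = cos(-32π/31) + i·sin(-32π/31) = -0.9949+0.1012i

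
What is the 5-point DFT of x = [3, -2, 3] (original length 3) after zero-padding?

Original 3-point DFT: [4, 2.5000+4.3301i, 2.5000-4.3301i]
Zero-padded 5-point DFT provides frequency interpolation.

DFT_5([x, 0, ...]) = [4, -0.0451+0.1388i, 5.5451+4.0287i, 5.5451-4.0287i, -0.0451-0.1388i]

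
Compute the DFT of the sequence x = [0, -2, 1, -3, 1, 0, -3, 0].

X[k] = Σ(n=0 to 7) x[n] · ω_8^(nk)
where ω_8 = e^(-2πi/8)

Computing each X[k]:
X[0] = -6
X[1] = -0.2929-0.4645i
X[2] = 3-1i
X[3] = -1.7071+7.5355i
X[4] = 4
X[5] = -1.7071-7.5355i
X[6] = 3+1i
X[7] = -0.2929+0.4645i

X = [-6, -0.2929-0.4645i, 3-1i, -1.7071+7.5355i, 4, -1.7071-7.5355i, 3+1i, -0.2929+0.4645i]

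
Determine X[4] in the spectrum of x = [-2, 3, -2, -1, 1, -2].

X[4] = Σ(n=0 to 5) x[n] · ω_6^(4n) where ω_6 = e^(-2πi/6)
= (-2)·ω_6^0 + (3)·ω_6^4 + (-2)·ω_6^8 + (-1)·ω_6^12 + (1)·ω_6^16 + (-2)·ω_6^20

X[4] = -3.0000+6.9282i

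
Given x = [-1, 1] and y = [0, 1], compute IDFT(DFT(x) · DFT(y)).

(x ⊛ y)[n] = Σ(m=0 to 1) x[m] · y[(n-m) mod 2]

Computing each output sample:
(x ⊛ y)[0] = 1
(x ⊛ y)[1] = -1

x ⊛ y = [1, -1]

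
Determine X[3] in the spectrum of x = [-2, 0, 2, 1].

X[3] = Σ(n=0 to 3) x[n] · ω_4^(3n) where ω_4 = e^(-2πi/4)
= (-2)·ω_4^0 + (0)·ω_4^3 + (2)·ω_4^6 + (1)·ω_4^9

X[3] = -4-1i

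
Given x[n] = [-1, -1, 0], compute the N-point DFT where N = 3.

X[k] = Σ(n=0 to 2) x[n] · ω_3^(nk)
where ω_3 = e^(-2πi/3)

Computing each X[k]:
X[0] = -2
X[1] = -0.5000+0.8660i
X[2] = -0.5000-0.8660i

X = [-2, -0.5000+0.8660i, -0.5000-0.8660i]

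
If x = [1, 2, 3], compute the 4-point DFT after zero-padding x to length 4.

Original 3-point DFT: [6, -1.5000+0.8660i, -1.5000-0.8660i]
Zero-padded 4-point DFT provides frequency interpolation.

DFT_4([x, 0, ...]) = [6, -2-2i, 2, -2+2i]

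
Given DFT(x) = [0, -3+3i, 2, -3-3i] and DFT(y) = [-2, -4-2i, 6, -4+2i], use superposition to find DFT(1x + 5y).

By linearity: DFT(1x + 5y) = 1·DFT(x) + 5·DFT(y)
= 1·[0, -3+3i, 2, -3-3i] + 5·[-2, -4-2i, 6, -4+2i]

Computing element-wise:
Z[0] = 1·(0) + 5·(-2) = -10
Z[1] = 1·(-3+3i) + 5·(-4-2i) = -23-7i
Z[2] = 1·(2) + 5·(6) = 32
Z[3] = 1·(-3-3i) + 5·(-4+2i) = -23+7i

DFT(1x + 5y) = 1·X + 5·Y = [-10, -23-7i, 32, -23+7i]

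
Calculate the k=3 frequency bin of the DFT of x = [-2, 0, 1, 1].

X[3] = Σ(n=0 to 3) x[n] · ω_4^(3n) where ω_4 = e^(-2πi/4)
= (-2)·ω_4^0 + (0)·ω_4^3 + (1)·ω_4^6 + (1)·ω_4^9

X[3] = -3-1i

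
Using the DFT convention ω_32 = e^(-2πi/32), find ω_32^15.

ω_32^15 = e^(-2πi·15/32)
= cos(-2π·15/32) + i·sin(-2π·15/32)
= cos(-30π/32) + i·sin(-30π/32)

ω_32^15 = cos(-30π/32) + i·sin(-30π/32) = -0.9808-0.1951i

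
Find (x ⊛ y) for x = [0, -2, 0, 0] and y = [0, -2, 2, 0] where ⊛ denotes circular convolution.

(x ⊛ y)[n] = Σ(m=0 to 3) x[m] · y[(n-m) mod 4]

Computing each output sample:
(x ⊛ y)[0] = 0
(x ⊛ y)[1] = 0
(x ⊛ y)[2] = 4
(x ⊛ y)[3] = -4

x ⊛ y = [0, 0, 4, -4]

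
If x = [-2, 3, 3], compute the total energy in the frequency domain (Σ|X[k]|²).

Parseval: Σ|x[n]|² = (1/N)Σ|X[k]|², so Σ|X[k]|² = N·Σ|x[n]|² = 3·22.0000

Σ|X[k]|² = N·Σ|x[n]|² = 3·22.0000 = 66.0000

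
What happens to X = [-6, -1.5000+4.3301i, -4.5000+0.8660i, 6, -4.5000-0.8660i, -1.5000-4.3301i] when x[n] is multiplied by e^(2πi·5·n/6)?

Modulation property: DFT(ω_6^(-5n)·x[n]) = X[(k-5) mod 6], so circularly shift X by 5 positions.

X[k-5] = [-1.5000+4.3301i, -4.5000+0.8660i, 6, -4.5000-0.8660i, -1.5000-4.3301i, -6]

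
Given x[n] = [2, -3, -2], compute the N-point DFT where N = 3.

X[k] = Σ(n=0 to 2) x[n] · ω_3^(nk)
where ω_3 = e^(-2πi/3)

Computing each X[k]:
X[0] = -3
X[1] = 4.5000+0.8660i
X[2] = 4.5000-0.8660i

X = [-3, 4.5000+0.8660i, 4.5000-0.8660i]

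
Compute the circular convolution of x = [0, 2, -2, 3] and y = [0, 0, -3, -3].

(x ⊛ y)[n] = Σ(m=0 to 3) x[m] · y[(n-m) mod 4]

Computing each output sample:
(x ⊛ y)[0] = 0
(x ⊛ y)[1] = -3
(x ⊛ y)[2] = -9
(x ⊛ y)[3] = -6

x ⊛ y = [0, -3, -9, -6]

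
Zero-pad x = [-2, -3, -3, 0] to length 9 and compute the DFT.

Original 4-point DFT: [-8, 1+3i, -2, 1-3i]
Zero-padded 9-point DFT provides frequency interpolation.

DFT_9([x, 0, ...]) = [-8, -4.8191+4.8828i, 0.2981+3.9805i, 1, -1.4791-0.9023i, -1.4791+0.9023i, 1, 0.2981-3.9805i, -4.8191-4.8828i]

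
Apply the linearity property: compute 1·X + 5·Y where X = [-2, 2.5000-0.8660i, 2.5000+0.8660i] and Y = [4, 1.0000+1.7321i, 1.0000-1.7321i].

By linearity: DFT(1x + 5y) = 1·DFT(x) + 5·DFT(y)
= 1·[-2, 2.5000-0.8660i, 2.5000+0.8660i] + 5·[4, 1.0000+1.7321i, 1.0000-1.7321i]

Computing element-wise:
Z[0] = 1·(-2) + 5·(4) = 18
Z[1] = 1·(2.5000-0.8660i) + 5·(1.0000+1.7321i) = 7.5000+7.7945i
Z[2] = 1·(2.5000+0.8660i) + 5·(1.0000-1.7321i) = 7.5000-7.7945i

DFT(1x + 5y) = 1·X + 5·Y = [18, 7.5000+7.7945i, 7.5000-7.7945i]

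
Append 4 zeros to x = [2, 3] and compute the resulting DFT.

Original 2-point DFT: [5, -1]
Zero-padded 6-point DFT provides frequency interpolation.

DFT_6([x, 0, ...]) = [5, 3.5000-2.5981i, 0.5000-2.5981i, -1, 0.5000+2.5981i, 3.5000+2.5981i]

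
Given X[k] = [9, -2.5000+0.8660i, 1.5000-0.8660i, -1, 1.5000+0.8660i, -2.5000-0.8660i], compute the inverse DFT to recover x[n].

x[n] = (1/6) Σ(k=0 to 5) X[k] · e^(2πikn/6)

Computing each x[n]:
x[0] = 1
x[1] = 1
x[2] = 1
x[3] = 3
x[4] = 2
x[5] = 1

x = [1, 1, 1, 3, 2, 1]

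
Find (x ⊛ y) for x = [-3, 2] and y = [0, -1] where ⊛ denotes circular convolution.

(x ⊛ y)[n] = Σ(m=0 to 1) x[m] · y[(n-m) mod 2]

Computing each output sample:
(x ⊛ y)[0] = -2
(x ⊛ y)[1] = 3

x ⊛ y = [-2, 3]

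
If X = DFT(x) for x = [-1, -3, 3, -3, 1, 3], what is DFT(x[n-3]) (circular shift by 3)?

Time shift by 3: X_shifted[k] = ω_6^(3k) · X[k]
Shifted x = [-3, 1, 3, -1, -3, 3]

DFT(x[n-3]) = [0, -3.4641i, -6.0000+6.9282i, -6, -6.0000-6.9282i, 3.4641i]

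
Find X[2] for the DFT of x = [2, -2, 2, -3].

X[2] = Σ(n=0 to 3) x[n] · ω_4^(2n) where ω_4 = e^(-2πi/4)
= (2)·ω_4^0 + (-2)·ω_4^2 + (2)·ω_4^4 + (-3)·ω_4^6

X[2] = 9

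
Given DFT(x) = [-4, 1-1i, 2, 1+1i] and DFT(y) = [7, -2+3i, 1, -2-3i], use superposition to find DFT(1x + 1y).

By linearity: DFT(1x + 1y) = 1·DFT(x) + 1·DFT(y)
= 1·[-4, 1-1i, 2, 1+1i] + 1·[7, -2+3i, 1, -2-3i]

Computing element-wise:
Z[0] = 1·(-4) + 1·(7) = 3
Z[1] = 1·(1-1i) + 1·(-2+3i) = -1+2i
Z[2] = 1·(2) + 1·(1) = 3
Z[3] = 1·(1+1i) + 1·(-2-3i) = -1-2i

DFT(1x + 1y) = 1·X + 1·Y = [3, -1+2i, 3, -1-2i]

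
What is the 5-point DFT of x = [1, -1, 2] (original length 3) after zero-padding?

Original 3-point DFT: [2, 0.5000+2.5981i, 0.5000-2.5981i]
Zero-padded 5-point DFT provides frequency interpolation.

DFT_5([x, 0, ...]) = [2, -0.9271-0.2245i, 2.4271+2.4899i, 2.4271-2.4899i, -0.9271+0.2245i]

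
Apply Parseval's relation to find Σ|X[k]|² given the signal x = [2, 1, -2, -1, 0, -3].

Parseval: Σ|x[n]|² = (1/N)Σ|X[k]|², so Σ|X[k]|² = N·Σ|x[n]|² = 6·19.0000

Σ|X[k]|² = N·Σ|x[n]|² = 6·19.0000 = 114.0000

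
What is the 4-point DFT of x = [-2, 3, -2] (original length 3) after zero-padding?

Original 3-point DFT: [-1, -2.5000-4.3301i, -2.5000+4.3301i]
Zero-padded 4-point DFT provides frequency interpolation.

DFT_4([x, 0, ...]) = [-1, -3i, -7, 3i]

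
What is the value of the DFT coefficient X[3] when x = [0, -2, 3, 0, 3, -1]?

X[3] = Σ(n=0 to 5) x[n] · ω_6^(3n) where ω_6 = e^(-2πi/6)
= (0)·ω_6^0 + (-2)·ω_6^3 + (3)·ω_6^6 + (0)·ω_6^9 + (3)·ω_6^12 + (-1)·ω_6^15

X[3] = 9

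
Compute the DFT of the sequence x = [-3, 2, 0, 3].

X[k] = Σ(n=0 to 3) x[n] · ω_4^(nk)
where ω_4 = e^(-2πi/4)

Computing each X[k]:
X[0] = 2
X[1] = -3+1i
X[2] = -8
X[3] = -3-1i

X = [2, -3+1i, -8, -3-1i]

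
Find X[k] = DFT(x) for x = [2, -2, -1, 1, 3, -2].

X[k] = Σ(n=0 to 5) x[n] · ω_6^(nk)
where ω_6 = e^(-2πi/6)

Computing each X[k]:
X[0] = 1
X[1] = -2.0000+3.4641i
X[2] = 4.0000-3.4641i
X[3] = 7
X[4] = 4.0000+3.4641i
X[5] = -2.0000-3.4641i

X = [1, -2.0000+3.4641i, 4.0000-3.4641i, 7, 4.0000+3.4641i, -2.0000-3.4641i]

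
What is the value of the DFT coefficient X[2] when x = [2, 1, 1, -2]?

X[2] = Σ(n=0 to 3) x[n] · ω_4^(2n) where ω_4 = e^(-2πi/4)
= (2)·ω_4^0 + (1)·ω_4^2 + (1)·ω_4^4 + (-2)·ω_4^6

X[2] = 4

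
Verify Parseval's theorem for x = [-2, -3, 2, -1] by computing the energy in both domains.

Time domain:
Σ|x[n]|² = |-2|² + |-3|² + |2|² + |-1|² = 18.0000

Frequency domain:
(1/4)Σ|X[k]|² = (1/4)(|-4|² + |-4+2i|² + |4|² + |-4-2i|²) = (1/4)·72.0000 = 18.0000

Both sides agree, confirming Parseval's theorem.

Σ|x[n]|² = (1/N)Σ|X[k]|² = 18.0000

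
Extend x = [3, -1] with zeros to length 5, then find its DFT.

Original 2-point DFT: [2, 4]
Zero-padded 5-point DFT provides frequency interpolation.

DFT_5([x, 0, ...]) = [2, 2.6910+0.9511i, 3.8090+0.5878i, 3.8090-0.5878i, 2.6910-0.9511i]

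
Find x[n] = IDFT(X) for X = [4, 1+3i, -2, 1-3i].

x[n] = (1/4) Σ(k=0 to 3) X[k] · e^(2πikn/4)

Computing each x[n]:
x[0] = 1
x[1] = 0
x[2] = 0
x[3] = 3

x = [1, 0, 0, 3]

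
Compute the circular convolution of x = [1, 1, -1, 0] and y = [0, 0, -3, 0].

(x ⊛ y)[n] = Σ(m=0 to 3) x[m] · y[(n-m) mod 4]

Computing each output sample:
(x ⊛ y)[0] = 3
(x ⊛ y)[1] = 0
(x ⊛ y)[2] = -3
(x ⊛ y)[3] = -3

x ⊛ y = [3, 0, -3, -3]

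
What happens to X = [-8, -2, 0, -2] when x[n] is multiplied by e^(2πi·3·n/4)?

Modulation property: DFT(ω_4^(-3n)·x[n]) = X[(k-3) mod 4], so circularly shift X by 3 positions.

X[k-3] = [-2, 0, -2, -8]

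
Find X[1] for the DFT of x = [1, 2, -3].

X[1] = Σ(n=0 to 2) x[n] · ω_3^(1n) where ω_3 = e^(-2πi/3)
= (1)·ω_3^0 + (2)·ω_3^1 + (-3)·ω_3^2

X[1] = 1.5000-4.3301i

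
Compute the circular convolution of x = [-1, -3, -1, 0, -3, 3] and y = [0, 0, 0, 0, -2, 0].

(x ⊛ y)[n] = Σ(m=0 to 5) x[m] · y[(n-m) mod 6]

Computing each output sample:
(x ⊛ y)[0] = 2
(x ⊛ y)[1] = 0
(x ⊛ y)[2] = 6
(x ⊛ y)[3] = -6
(x ⊛ y)[4] = 2
(x ⊛ y)[5] = 6

x ⊛ y = [2, 0, 6, -6, 2, 6]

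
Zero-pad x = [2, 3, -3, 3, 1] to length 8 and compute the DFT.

Original 5-point DFT: [6, 3.2361+1.6246i, -1.2361-6.8819i, -1.2361+6.8819i, 3.2361-1.6246i]
Zero-padded 8-point DFT provides frequency interpolation.

DFT_8([x, 0, ...]) = [6, 1.0000-1.2426i, 6, 1.0000-7.2426i, -6, 1.0000+7.2426i, 6, 1.0000+1.2426i]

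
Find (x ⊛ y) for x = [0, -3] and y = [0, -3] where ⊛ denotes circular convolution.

(x ⊛ y)[n] = Σ(m=0 to 1) x[m] · y[(n-m) mod 2]

Computing each output sample:
(x ⊛ y)[0] = 9
(x ⊛ y)[1] = 0

x ⊛ y = [9, 0]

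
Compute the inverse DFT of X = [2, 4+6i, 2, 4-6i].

x[n] = (1/4) Σ(k=0 to 3) X[k] · e^(2πikn/4)

Computing each x[n]:
x[0] = 3
x[1] = -3
x[2] = -1
x[3] = 3

x = [3, -3, -1, 3]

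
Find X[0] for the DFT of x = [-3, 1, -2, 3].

X[0] = Σ(n=0 to 3) x[n] · ω_4^0 = Σ x[n]
= (-3) + (1) + (-2) + (3)

X[0] = -1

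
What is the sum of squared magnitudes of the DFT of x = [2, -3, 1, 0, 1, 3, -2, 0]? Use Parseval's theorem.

Parseval: Σ|x[n]|² = (1/N)Σ|X[k]|², so Σ|X[k]|² = N·Σ|x[n]|² = 8·28.0000

Σ|X[k]|² = N·Σ|x[n]|² = 8·28.0000 = 224.0000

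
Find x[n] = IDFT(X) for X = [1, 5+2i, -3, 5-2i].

x[n] = (1/4) Σ(k=0 to 3) X[k] · e^(2πikn/4)

Computing each x[n]:
x[0] = 2
x[1] = 0
x[2] = -3
x[3] = 2

x = [2, 0, -3, 2]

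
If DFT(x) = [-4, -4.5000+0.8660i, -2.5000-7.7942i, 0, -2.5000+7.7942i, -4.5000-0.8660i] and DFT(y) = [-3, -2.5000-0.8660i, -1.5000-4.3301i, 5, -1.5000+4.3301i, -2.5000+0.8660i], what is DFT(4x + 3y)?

By linearity: DFT(4x + 3y) = 4·DFT(x) + 3·DFT(y)
= 4·[-4, -4.5000+0.8660i, -2.5000-7.7942i, 0, -2.5000+7.7942i, -4.5000-0.8660i] + 3·[-3, -2.5000-0.8660i, -1.5000-4.3301i, 5, -1.5000+4.3301i, -2.5000+0.8660i]

Computing element-wise:
Z[0] = 4·(-4) + 3·(-3) = -25
Z[1] = 4·(-4.5000+0.8660i) + 3·(-2.5000-0.8660i) = -25.5000+0.8660i
Z[2] = 4·(-2.5000-7.7942i) + 3·(-1.5000-4.3301i) = -14.5000-44.1671i
Z[3] = 4·(0) + 3·(5) = 15
Z[4] = 4·(-2.5000+7.7942i) + 3·(-1.5000+4.3301i) = -14.5000+44.1671i
Z[5] = 4·(-4.5000-0.8660i) + 3·(-2.5000+0.8660i) = -25.5000-0.8660i

DFT(4x + 3y) = 4·X + 3·Y = [-25, -25.5000+0.8660i, -14.5000-44.1671i, 15, -14.5000+44.1671i, -25.5000-0.8660i]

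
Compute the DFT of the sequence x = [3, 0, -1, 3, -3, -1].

X[k] = Σ(n=0 to 5) x[n] · ω_6^(nk)
where ω_6 = e^(-2πi/6)

Computing each X[k]:
X[0] = 1
X[1] = 1.5000-2.5981i
X[2] = 8.5000+0.8660i
X[3] = -3
X[4] = 8.5000-0.8660i
X[5] = 1.5000+2.5981i

X = [1, 1.5000-2.5981i, 8.5000+0.8660i, -3, 8.5000-0.8660i, 1.5000+2.5981i]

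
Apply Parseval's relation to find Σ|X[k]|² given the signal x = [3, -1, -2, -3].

Parseval: Σ|x[n]|² = (1/N)Σ|X[k]|², so Σ|X[k]|² = N·Σ|x[n]|² = 4·23.0000

Σ|X[k]|² = N·Σ|x[n]|² = 4·23.0000 = 92.0000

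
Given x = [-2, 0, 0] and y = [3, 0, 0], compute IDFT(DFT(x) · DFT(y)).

(x ⊛ y)[n] = Σ(m=0 to 2) x[m] · y[(n-m) mod 3]

Computing each output sample:
(x ⊛ y)[0] = -6
(x ⊛ y)[1] = 0
(x ⊛ y)[2] = 0

x ⊛ y = [-6, 0, 0]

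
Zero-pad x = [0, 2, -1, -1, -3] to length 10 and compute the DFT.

Original 5-point DFT: [-3, 1.3090-4.7553i, 0.1910-2.9389i, 0.1910+2.9389i, 1.3090+4.7553i]
Zero-padded 10-point DFT provides frequency interpolation.

DFT_10([x, 0, ...]) = [-3, 4.0451+2.4899i, 1.3090-4.7553i, -1.5451-0.2245i, 0.1910-2.9389i, -5, 0.1910+2.9389i, -1.5451+0.2245i, 1.3090+4.7553i, 4.0451-2.4899i]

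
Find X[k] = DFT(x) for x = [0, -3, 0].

X[k] = Σ(n=0 to 2) x[n] · ω_3^(nk)
where ω_3 = e^(-2πi/3)

Computing each X[k]:
X[0] = -3
X[1] = 1.5000+2.5981i
X[2] = 1.5000-2.5981i

X = [-3, 1.5000+2.5981i, 1.5000-2.5981i]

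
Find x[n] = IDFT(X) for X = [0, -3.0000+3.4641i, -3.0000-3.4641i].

x[n] = (1/3) Σ(k=0 to 2) X[k] · e^(2πikn/3)

Computing each x[n]:
x[0] = -2
x[1] = -1
x[2] = 3

x = [-2, -1, 3]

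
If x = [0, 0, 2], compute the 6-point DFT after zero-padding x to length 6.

Original 3-point DFT: [2, -1.0000+1.7321i, -1.0000-1.7321i]
Zero-padded 6-point DFT provides frequency interpolation.

DFT_6([x, 0, ...]) = [2, -1.0000-1.7321i, -1.0000+1.7321i, 2, -1.0000-1.7321i, -1.0000+1.7321i]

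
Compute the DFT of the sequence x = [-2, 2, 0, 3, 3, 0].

X[k] = Σ(n=0 to 5) x[n] · ω_6^(nk)
where ω_6 = e^(-2πi/6)

Computing each X[k]:
X[0] = 6
X[1] = -5.5000+0.8660i
X[2] = -1.5000-4.3301i
X[3] = -4
X[4] = -1.5000+4.3301i
X[5] = -5.5000-0.8660i

X = [6, -5.5000+0.8660i, -1.5000-4.3301i, -4, -1.5000+4.3301i, -5.5000-0.8660i]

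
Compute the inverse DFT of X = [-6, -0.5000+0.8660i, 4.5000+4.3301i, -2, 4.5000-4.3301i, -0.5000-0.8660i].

x[n] = (1/6) Σ(k=0 to 5) X[k] · e^(2πikn/6)

Computing each x[n]:
x[0] = 0
x[1] = -3
x[2] = -1
x[3] = 1
x[4] = -3
x[5] = 0

x = [0, -3, -1, 1, -3, 0]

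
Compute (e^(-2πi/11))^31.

Since ω_11^11 = 1, powers reduce modulo 11.
31 mod 11 = 9
So ω_11^31 = ω_11^9 = e^(-2πi·9/11)

ω_11^31 = ω_11^9 = 0.4154+0.9096i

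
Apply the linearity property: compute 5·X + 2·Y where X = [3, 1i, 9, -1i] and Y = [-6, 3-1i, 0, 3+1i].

By linearity: DFT(5x + 2y) = 5·DFT(x) + 2·DFT(y)
= 5·[3, 1i, 9, -1i] + 2·[-6, 3-1i, 0, 3+1i]

Computing element-wise:
Z[0] = 5·(3) + 2·(-6) = 3
Z[1] = 5·(1i) + 2·(3-1i) = 6+3i
Z[2] = 5·(9) + 2·(0) = 45
Z[3] = 5·(-1i) + 2·(3+1i) = 6-3i

DFT(5x + 2y) = 5·X + 2·Y = [3, 6+3i, 45, 6-3i]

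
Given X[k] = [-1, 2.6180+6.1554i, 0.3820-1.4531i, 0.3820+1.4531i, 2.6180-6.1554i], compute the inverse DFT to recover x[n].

x[n] = (1/5) Σ(k=0 to 4) X[k] · e^(2πikn/5)

Computing each x[n]:
x[0] = 1
x[1] = -2
x[2] = -3
x[3] = 1
x[4] = 2

x = [1, -2, -3, 1, 2]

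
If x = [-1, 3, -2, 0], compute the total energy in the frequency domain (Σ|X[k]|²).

Parseval: Σ|x[n]|² = (1/N)Σ|X[k]|², so Σ|X[k]|² = N·Σ|x[n]|² = 4·14.0000

Σ|X[k]|² = N·Σ|x[n]|² = 4·14.0000 = 56.0000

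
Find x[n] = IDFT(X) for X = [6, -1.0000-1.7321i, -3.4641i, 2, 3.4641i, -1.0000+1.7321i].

x[n] = (1/6) Σ(k=0 to 5) X[k] · e^(2πikn/6)

Computing each x[n]:
x[0] = 1
x[1] = 2
x[2] = 1
x[3] = 1
x[4] = 2
x[5] = -1

x = [1, 2, 1, 1, 2, -1]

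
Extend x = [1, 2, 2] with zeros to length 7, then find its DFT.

Original 3-point DFT: [5, -1, -1]
Zero-padded 7-point DFT provides frequency interpolation.

DFT_7([x, 0, ...]) = [5, 1.8019-3.5135i, -1.2470-1.0821i, 0.4450+0.6959i, 0.4450-0.6959i, -1.2470+1.0821i, 1.8019+3.5135i]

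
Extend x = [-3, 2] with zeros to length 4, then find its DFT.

Original 2-point DFT: [-1, -5]
Zero-padded 4-point DFT provides frequency interpolation.

DFT_4([x, 0, ...]) = [-1, -3-2i, -5, -3+2i]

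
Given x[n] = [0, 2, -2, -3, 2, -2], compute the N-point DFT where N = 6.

X[k] = Σ(n=0 to 5) x[n] · ω_6^(nk)
where ω_6 = e^(-2πi/6)

Computing each X[k]:
X[0] = -3
X[1] = 3
X[2] = -3.0000-6.9282i
X[3] = 3
X[4] = -3.0000+6.9282i
X[5] = 3

X = [-3, 3, -3.0000-6.9282i, 3, -3.0000+6.9282i, 3]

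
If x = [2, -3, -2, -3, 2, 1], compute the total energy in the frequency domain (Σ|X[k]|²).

Parseval: Σ|x[n]|² = (1/N)Σ|X[k]|², so Σ|X[k]|² = N·Σ|x[n]|² = 6·31.0000

Σ|X[k]|² = N·Σ|x[n]|² = 6·31.0000 = 186.0000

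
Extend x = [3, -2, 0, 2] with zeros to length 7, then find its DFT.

Original 4-point DFT: [3, 3+4i, 3, 3-4i]
Zero-padded 7-point DFT provides frequency interpolation.

DFT_7([x, 0, ...]) = [3, -0.0489+0.6959i, 4.6920+3.5135i, 4.3569-1.0821i, 4.3569+1.0821i, 4.6920-3.5135i, -0.0489-0.6959i]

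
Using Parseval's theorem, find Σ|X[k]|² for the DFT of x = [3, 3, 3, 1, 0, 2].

Parseval: Σ|x[n]|² = (1/N)Σ|X[k]|², so Σ|X[k]|² = N·Σ|x[n]|² = 6·32.0000

Σ|X[k]|² = N·Σ|x[n]|² = 6·32.0000 = 192.0000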